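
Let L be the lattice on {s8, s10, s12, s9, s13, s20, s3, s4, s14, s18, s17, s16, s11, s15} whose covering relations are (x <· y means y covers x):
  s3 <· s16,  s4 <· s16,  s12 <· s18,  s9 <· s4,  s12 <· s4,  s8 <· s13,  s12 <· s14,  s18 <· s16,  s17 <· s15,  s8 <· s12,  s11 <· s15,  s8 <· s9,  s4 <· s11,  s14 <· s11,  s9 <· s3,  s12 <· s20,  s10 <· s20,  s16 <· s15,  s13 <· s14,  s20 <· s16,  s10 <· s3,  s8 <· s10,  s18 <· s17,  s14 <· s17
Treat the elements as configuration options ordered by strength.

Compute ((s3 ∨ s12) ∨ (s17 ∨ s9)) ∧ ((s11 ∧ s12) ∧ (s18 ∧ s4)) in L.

s3 ∨ s12 = s16
s17 ∨ s9 = s15
s16 ∨ s15 = s15
s11 ∧ s12 = s12
s18 ∧ s4 = s12
s12 ∧ s12 = s12
s15 ∧ s12 = s12

s12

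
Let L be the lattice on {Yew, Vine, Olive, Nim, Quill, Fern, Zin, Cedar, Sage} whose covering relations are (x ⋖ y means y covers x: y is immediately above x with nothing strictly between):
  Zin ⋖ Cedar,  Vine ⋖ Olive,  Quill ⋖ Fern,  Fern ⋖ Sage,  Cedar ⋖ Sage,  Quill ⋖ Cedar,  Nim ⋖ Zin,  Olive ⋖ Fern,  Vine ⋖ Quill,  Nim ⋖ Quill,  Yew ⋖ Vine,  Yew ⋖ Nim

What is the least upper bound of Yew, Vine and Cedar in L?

Cedar

Common upper bounds of {Yew, Vine, Cedar}: Cedar, Sage.
The least among these is Cedar.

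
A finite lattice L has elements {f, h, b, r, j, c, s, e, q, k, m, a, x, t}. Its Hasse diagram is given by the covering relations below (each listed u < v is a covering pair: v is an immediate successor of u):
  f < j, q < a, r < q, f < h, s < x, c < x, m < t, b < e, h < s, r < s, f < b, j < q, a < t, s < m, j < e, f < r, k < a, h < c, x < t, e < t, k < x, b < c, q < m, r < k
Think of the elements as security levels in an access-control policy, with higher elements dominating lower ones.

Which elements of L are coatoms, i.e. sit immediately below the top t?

The coatoms are exactly the elements covered by t: a, e, m, x.

a, e, m, x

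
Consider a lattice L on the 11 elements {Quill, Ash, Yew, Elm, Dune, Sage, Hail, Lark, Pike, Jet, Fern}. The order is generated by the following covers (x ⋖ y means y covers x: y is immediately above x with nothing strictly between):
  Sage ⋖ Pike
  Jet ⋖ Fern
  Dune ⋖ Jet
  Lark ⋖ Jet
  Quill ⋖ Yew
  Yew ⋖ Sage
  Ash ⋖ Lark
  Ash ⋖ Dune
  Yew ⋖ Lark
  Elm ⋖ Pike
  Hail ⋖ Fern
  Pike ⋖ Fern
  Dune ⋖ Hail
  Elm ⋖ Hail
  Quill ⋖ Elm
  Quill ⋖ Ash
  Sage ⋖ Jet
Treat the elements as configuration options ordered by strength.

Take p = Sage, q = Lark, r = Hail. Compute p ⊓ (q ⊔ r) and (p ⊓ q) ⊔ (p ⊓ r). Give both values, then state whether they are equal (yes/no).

q ⊔ r = Fern, so p ⊓ (q ⊔ r) = Sage ⊓ Fern = Sage.
p ⊓ q = Yew and p ⊓ r = Quill, so (p ⊓ q) ⊔ (p ⊓ r) = Yew ⊔ Quill = Yew.
Equal: no.

Sage; Yew; no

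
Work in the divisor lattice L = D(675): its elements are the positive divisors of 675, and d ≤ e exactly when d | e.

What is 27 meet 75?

3

Common lower bounds of {27, 75}: 1, 3.
The greatest among these is 3.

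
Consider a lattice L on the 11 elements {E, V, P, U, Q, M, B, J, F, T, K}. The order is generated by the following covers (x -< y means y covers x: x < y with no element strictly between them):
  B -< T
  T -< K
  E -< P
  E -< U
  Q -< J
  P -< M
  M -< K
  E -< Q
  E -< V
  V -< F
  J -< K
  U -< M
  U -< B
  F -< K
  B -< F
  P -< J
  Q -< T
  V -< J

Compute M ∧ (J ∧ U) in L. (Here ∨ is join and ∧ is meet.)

E

J ∧ U = E
M ∧ E = E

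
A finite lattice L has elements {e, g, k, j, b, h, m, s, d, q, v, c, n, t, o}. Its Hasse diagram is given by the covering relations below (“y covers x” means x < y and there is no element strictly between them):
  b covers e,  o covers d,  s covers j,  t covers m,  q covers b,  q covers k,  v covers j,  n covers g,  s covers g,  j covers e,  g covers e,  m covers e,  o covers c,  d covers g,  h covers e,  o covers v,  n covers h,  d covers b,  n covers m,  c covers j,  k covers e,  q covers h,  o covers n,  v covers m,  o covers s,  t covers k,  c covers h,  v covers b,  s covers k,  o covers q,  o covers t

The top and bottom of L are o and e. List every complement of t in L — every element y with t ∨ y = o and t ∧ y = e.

b, c, d, g, h, j

Need y with t ∨ y = o and t ∧ y = e.
Checking each element gives: b, c, d, g, h, j.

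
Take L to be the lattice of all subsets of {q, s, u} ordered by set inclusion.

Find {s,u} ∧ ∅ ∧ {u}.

∅

Common lower bounds of {{s,u}, ∅, {u}}: ∅.
The greatest among these is ∅.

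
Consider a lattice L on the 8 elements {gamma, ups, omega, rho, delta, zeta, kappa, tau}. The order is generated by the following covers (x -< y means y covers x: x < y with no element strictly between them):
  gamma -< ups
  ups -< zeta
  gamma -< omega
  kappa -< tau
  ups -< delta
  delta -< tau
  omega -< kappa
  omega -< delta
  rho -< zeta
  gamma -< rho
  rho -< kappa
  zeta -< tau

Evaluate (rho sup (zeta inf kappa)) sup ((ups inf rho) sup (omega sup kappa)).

kappa

zeta ∧ kappa = rho
rho ∨ rho = rho
ups ∧ rho = gamma
omega ∨ kappa = kappa
gamma ∨ kappa = kappa
rho ∨ kappa = kappa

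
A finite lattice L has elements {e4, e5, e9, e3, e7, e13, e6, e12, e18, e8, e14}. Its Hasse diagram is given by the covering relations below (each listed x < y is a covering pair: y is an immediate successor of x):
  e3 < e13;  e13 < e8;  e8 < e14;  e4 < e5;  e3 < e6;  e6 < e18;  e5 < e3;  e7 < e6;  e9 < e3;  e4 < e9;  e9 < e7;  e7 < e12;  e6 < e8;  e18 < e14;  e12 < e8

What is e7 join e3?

Common upper bounds of {e7, e3}: e14, e18, e6, e8.
The least among these is e6.

e6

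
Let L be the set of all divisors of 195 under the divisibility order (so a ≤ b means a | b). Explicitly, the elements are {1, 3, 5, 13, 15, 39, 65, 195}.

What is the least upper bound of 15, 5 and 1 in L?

15

In the divisibility order, the join is the least common multiple: lcm(15, 5, 1) = 15.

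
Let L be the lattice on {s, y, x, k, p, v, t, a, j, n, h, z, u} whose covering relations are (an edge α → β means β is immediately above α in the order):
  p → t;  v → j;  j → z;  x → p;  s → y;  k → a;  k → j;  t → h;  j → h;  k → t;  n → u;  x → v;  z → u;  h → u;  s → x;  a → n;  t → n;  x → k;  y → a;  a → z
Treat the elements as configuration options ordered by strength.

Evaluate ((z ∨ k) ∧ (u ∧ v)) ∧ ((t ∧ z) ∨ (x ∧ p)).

z ∨ k = z
u ∧ v = v
z ∧ v = v
t ∧ z = k
x ∧ p = x
k ∨ x = k
v ∧ k = x

x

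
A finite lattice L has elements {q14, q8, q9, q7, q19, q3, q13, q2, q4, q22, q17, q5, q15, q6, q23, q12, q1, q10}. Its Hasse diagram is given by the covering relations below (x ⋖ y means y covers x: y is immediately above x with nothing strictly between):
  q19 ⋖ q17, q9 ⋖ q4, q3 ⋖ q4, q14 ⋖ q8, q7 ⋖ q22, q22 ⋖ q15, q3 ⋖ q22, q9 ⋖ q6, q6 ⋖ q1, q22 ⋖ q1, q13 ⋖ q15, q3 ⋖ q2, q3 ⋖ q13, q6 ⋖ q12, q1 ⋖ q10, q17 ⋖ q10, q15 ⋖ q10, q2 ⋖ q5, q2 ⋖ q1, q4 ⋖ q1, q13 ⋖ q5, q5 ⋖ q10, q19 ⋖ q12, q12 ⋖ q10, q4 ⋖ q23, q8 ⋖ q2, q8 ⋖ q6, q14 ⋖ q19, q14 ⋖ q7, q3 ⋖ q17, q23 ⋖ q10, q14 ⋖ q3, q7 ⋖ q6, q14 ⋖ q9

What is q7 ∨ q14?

q7

Common upper bounds of {q7, q14}: q1, q10, q12, q15, q22, q6, q7.
The least among these is q7.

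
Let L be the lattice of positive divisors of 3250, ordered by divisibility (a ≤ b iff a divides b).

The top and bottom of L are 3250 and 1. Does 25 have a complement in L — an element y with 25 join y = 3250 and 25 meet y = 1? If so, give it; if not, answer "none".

none

For every candidate y, either 25 ∨ y ≠ 3250 or 25 ∧ y ≠ 1; no complement exists.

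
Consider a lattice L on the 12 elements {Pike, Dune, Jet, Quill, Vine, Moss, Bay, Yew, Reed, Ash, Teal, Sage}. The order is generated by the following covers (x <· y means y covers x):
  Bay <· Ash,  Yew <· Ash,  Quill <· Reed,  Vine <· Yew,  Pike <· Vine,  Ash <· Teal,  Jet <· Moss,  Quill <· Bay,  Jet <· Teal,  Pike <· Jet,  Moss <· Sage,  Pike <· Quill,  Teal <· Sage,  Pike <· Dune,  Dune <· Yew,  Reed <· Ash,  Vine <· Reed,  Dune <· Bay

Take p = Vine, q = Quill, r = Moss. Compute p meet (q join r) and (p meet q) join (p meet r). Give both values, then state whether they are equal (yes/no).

Vine; Pike; no

q join r = Sage, so p meet (q join r) = Vine meet Sage = Vine.
p meet q = Pike and p meet r = Pike, so (p meet q) join (p meet r) = Pike join Pike = Pike.
Equal: no.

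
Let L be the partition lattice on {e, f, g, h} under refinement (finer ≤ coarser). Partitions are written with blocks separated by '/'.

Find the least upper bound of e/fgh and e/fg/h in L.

The join of e/fgh and e/fg/h merges any blocks that overlap across the partitions, giving e/fgh.

e/fgh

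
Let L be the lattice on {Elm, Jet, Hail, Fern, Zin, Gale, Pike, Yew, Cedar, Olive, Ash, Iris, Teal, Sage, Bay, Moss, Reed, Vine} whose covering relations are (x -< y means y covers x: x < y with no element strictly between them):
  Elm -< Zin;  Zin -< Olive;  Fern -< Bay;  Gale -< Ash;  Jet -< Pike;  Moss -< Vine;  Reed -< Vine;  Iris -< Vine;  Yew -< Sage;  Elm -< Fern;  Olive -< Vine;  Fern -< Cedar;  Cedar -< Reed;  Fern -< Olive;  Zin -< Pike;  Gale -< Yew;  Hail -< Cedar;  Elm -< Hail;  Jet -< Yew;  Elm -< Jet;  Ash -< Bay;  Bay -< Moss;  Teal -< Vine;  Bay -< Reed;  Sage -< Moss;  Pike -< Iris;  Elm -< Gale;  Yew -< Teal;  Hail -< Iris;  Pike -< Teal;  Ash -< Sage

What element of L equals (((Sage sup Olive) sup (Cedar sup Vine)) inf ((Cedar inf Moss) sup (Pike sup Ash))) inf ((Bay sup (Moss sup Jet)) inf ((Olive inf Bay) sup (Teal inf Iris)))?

Moss

Sage ∨ Olive = Vine
Cedar ∨ Vine = Vine
Vine ∨ Vine = Vine
Cedar ∧ Moss = Fern
Pike ∨ Ash = Vine
Fern ∨ Vine = Vine
Vine ∧ Vine = Vine
Moss ∨ Jet = Moss
Bay ∨ Moss = Moss
Olive ∧ Bay = Fern
Teal ∧ Iris = Pike
Fern ∨ Pike = Vine
Moss ∧ Vine = Moss
Vine ∧ Moss = Moss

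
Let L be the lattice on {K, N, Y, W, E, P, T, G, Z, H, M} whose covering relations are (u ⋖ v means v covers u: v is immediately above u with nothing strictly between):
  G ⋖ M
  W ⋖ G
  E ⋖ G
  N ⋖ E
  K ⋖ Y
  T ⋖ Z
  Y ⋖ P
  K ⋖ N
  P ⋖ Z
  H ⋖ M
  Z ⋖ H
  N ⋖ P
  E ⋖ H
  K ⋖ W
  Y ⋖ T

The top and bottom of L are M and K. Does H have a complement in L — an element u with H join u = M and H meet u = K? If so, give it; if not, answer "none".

Need u with H ∨ u = M and H ∧ u = K.
Checking each element gives: W.

W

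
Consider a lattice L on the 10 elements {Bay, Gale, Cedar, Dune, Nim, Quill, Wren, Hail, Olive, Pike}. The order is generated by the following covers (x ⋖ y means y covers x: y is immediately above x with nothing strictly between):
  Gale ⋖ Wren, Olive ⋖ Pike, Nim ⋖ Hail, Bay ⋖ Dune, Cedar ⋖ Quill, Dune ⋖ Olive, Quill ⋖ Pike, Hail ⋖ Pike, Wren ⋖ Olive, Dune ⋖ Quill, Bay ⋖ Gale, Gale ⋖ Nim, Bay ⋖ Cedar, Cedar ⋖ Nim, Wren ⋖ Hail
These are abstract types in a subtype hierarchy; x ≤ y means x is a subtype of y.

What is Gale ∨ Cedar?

Common upper bounds of {Gale, Cedar}: Hail, Nim, Pike.
The least among these is Nim.

Nim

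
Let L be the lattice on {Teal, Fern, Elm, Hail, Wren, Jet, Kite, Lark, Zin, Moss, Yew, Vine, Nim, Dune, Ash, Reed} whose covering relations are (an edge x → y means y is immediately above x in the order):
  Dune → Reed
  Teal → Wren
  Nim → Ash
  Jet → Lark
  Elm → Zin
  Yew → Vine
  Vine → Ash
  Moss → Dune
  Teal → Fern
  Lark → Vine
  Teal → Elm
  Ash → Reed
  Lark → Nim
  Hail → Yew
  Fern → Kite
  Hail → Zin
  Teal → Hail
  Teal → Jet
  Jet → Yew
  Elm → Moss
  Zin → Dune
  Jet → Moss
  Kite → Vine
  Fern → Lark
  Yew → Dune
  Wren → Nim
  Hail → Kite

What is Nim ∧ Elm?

Common lower bounds of {Nim, Elm}: Teal.
The greatest among these is Teal.

Teal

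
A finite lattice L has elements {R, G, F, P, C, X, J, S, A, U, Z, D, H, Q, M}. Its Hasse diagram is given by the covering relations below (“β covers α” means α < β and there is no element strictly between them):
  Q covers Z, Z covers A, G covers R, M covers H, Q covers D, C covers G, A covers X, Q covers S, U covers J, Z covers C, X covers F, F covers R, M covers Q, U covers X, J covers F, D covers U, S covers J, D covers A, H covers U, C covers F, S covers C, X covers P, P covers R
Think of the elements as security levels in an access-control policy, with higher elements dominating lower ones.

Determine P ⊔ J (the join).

U

Common upper bounds of {P, J}: D, H, M, Q, U.
The least among these is U.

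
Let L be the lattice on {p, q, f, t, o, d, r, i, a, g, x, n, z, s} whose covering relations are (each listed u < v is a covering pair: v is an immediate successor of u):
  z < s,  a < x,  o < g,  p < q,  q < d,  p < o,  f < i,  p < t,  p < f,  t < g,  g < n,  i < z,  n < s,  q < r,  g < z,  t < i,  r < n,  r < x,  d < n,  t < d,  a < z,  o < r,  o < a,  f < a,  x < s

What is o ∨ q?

r

Common upper bounds of {o, q}: n, r, s, x.
The least among these is r.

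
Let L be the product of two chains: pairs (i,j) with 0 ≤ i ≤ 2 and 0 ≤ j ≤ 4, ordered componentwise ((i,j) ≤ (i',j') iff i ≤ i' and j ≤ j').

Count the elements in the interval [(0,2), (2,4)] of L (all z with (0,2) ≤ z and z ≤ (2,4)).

The interval [(0,2), (2,4)] = {(0,2), (0,3), (0,4), (1,2), (1,3), (1,4), (2,2), (2,3), (2,4)}, which has 9 elements.

9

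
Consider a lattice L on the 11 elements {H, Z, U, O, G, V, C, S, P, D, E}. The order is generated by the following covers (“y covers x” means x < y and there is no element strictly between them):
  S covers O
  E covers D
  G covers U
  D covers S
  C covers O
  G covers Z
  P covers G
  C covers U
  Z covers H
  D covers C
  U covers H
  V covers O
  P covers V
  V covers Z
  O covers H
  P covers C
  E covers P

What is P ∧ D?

C

Common lower bounds of {P, D}: C, H, O, U.
The greatest among these is C.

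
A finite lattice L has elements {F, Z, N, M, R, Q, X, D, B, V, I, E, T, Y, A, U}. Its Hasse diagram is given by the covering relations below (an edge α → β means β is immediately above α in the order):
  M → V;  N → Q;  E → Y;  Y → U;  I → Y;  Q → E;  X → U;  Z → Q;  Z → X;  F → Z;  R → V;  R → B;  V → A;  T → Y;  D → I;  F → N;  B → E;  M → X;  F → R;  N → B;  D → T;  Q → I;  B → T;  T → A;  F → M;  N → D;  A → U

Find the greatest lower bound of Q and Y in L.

Q

Common lower bounds of {Q, Y}: F, N, Q, Z.
The greatest among these is Q.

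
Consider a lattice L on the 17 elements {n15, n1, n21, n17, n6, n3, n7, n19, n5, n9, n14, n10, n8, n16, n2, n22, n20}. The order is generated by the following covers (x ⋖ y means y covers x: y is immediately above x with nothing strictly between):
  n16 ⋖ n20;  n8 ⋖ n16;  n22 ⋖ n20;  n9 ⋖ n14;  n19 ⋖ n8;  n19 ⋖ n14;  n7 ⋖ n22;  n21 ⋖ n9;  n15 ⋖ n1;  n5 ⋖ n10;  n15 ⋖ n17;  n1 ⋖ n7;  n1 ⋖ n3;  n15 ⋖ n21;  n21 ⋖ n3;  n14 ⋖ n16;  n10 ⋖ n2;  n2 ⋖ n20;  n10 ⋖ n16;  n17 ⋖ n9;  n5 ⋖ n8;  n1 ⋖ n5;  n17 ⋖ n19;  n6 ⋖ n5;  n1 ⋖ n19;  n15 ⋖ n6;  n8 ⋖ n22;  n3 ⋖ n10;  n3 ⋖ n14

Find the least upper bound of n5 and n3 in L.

n10

Common upper bounds of {n5, n3}: n10, n16, n2, n20.
The least among these is n10.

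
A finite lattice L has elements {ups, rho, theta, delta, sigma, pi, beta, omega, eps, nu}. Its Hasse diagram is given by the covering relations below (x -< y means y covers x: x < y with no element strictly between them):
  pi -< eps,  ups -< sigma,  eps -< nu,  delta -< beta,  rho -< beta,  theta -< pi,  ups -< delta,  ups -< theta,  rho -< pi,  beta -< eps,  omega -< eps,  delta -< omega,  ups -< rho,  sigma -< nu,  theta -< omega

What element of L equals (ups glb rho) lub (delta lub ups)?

delta

ups ∧ rho = ups
delta ∨ ups = delta
ups ∨ delta = delta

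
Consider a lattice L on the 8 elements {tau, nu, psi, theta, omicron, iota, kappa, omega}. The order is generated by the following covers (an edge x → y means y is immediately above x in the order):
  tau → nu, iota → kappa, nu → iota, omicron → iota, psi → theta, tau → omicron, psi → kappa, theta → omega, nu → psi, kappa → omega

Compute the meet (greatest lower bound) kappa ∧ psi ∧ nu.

Common lower bounds of {kappa, psi, nu}: nu, tau.
The greatest among these is nu.

nu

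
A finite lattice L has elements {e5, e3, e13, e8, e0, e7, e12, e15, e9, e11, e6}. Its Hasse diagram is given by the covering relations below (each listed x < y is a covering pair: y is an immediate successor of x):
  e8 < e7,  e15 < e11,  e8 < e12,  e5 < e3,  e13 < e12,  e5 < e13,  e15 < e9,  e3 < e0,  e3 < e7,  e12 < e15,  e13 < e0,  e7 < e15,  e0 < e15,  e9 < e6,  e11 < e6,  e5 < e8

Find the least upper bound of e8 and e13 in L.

Common upper bounds of {e8, e13}: e11, e12, e15, e6, e9.
The least among these is e12.

e12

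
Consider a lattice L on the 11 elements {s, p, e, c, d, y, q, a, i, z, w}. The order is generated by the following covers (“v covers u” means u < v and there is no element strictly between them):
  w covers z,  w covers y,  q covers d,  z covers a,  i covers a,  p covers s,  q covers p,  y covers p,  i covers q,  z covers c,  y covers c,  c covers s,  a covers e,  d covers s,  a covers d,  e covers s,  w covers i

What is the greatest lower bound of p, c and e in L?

Common lower bounds of {p, c, e}: s.
The greatest among these is s.

s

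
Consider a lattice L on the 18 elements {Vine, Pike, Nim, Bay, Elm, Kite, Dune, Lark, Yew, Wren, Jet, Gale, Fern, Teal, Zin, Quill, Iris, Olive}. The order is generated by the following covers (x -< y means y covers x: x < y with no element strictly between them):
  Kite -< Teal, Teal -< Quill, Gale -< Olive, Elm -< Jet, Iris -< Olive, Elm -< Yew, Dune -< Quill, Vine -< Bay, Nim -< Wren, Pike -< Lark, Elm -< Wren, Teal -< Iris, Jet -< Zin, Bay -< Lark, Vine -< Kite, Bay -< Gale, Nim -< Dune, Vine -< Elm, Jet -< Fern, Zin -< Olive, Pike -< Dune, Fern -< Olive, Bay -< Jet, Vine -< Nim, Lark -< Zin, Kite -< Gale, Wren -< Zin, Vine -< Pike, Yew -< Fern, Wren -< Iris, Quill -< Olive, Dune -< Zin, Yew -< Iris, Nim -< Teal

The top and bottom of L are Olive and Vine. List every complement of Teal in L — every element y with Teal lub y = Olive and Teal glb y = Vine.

Need y with Teal ∨ y = Olive and Teal ∧ y = Vine.
Checking each element gives: Bay, Fern, Jet, Lark.

Bay, Fern, Jet, Lark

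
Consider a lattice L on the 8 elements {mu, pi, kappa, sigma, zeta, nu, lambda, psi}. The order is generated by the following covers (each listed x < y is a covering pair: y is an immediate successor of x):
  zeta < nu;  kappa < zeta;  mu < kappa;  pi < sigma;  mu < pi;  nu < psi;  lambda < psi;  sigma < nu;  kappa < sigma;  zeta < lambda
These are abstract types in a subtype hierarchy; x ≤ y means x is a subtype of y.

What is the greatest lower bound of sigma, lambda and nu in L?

kappa

Common lower bounds of {sigma, lambda, nu}: kappa, mu.
The greatest among these is kappa.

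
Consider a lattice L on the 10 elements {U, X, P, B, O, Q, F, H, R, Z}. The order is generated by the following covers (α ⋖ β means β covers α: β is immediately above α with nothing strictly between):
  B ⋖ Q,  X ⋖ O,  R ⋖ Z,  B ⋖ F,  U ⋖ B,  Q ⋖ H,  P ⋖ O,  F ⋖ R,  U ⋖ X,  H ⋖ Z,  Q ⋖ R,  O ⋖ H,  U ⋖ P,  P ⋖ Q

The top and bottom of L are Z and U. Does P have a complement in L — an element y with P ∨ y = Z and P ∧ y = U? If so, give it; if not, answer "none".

none

For every candidate y, either P ∨ y ≠ Z or P ∧ y ≠ U; no complement exists.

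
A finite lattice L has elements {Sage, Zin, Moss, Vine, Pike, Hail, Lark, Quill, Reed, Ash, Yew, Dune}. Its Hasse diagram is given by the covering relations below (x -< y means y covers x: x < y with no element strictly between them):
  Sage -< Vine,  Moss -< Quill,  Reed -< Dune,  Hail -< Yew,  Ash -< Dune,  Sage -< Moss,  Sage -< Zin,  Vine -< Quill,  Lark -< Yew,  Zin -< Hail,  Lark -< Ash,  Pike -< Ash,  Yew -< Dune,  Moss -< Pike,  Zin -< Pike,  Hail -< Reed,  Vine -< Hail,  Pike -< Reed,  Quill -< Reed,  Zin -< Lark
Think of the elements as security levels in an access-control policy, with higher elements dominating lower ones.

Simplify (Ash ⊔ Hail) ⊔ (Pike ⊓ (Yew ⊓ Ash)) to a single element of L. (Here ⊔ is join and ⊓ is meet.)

Ash ∨ Hail = Dune
Yew ∧ Ash = Lark
Pike ∧ Lark = Zin
Dune ∨ Zin = Dune

Dune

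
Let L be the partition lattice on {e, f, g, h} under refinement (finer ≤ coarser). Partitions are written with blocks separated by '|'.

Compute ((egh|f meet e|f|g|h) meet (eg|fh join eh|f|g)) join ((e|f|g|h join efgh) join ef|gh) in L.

efgh

egh|f ∧ e|f|g|h = e|f|g|h
eg|fh ∨ eh|f|g = efgh
e|f|g|h ∧ efgh = e|f|g|h
e|f|g|h ∨ efgh = efgh
efgh ∨ ef|gh = efgh
e|f|g|h ∨ efgh = efgh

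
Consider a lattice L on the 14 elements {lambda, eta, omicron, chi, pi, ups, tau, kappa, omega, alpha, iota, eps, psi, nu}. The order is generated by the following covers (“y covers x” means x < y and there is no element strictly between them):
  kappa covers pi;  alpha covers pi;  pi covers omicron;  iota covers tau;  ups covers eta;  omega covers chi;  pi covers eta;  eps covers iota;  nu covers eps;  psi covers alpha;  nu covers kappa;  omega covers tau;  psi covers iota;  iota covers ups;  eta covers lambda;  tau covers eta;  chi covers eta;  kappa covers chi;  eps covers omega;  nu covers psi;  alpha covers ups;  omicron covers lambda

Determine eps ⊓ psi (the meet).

iota

Common lower bounds of {eps, psi}: eta, iota, lambda, tau, ups.
The greatest among these is iota.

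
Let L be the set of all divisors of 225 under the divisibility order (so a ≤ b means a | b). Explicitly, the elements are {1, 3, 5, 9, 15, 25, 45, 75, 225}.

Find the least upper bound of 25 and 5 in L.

In the divisibility order, the join is the least common multiple: lcm(25, 5) = 25.

25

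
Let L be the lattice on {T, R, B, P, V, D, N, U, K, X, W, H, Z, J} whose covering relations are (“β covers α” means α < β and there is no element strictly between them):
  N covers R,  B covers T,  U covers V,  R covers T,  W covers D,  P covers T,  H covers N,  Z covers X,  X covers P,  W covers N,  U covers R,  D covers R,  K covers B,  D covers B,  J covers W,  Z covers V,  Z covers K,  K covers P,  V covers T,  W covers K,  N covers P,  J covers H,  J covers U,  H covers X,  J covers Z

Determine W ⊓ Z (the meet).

K

Common lower bounds of {W, Z}: B, K, P, T.
The greatest among these is K.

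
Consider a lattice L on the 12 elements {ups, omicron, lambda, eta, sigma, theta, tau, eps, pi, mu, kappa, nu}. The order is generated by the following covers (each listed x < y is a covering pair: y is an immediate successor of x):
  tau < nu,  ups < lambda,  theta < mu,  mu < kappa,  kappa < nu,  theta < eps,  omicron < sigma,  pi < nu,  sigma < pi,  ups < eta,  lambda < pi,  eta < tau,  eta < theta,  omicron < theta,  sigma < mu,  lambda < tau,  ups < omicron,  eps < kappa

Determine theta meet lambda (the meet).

Common lower bounds of {theta, lambda}: ups.
The greatest among these is ups.

ups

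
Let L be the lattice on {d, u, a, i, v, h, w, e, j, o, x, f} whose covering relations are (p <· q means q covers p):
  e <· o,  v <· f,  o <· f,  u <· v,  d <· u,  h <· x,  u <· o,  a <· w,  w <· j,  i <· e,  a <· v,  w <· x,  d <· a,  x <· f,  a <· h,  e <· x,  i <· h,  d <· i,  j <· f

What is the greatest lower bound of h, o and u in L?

d

Common lower bounds of {h, o, u}: d.
The greatest among these is d.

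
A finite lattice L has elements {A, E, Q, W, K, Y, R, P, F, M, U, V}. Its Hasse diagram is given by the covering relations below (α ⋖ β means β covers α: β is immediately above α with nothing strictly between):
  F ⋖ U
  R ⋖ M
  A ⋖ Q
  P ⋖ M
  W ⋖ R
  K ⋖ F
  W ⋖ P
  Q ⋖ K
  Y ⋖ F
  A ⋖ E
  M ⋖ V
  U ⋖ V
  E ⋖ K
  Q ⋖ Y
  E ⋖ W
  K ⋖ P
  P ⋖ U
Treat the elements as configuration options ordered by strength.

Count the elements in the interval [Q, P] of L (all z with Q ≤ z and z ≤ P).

3

The interval [Q, P] = {K, P, Q}, which has 3 elements.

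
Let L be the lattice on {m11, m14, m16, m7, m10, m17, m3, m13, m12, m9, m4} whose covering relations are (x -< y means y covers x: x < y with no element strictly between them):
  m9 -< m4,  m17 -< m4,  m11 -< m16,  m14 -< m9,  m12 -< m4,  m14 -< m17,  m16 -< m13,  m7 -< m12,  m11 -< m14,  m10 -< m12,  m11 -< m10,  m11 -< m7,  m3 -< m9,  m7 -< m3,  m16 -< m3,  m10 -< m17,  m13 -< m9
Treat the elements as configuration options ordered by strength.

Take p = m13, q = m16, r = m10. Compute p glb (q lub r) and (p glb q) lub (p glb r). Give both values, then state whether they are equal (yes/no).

q lub r = m4, so p glb (q lub r) = m13 glb m4 = m13.
p glb q = m16 and p glb r = m11, so (p glb q) lub (p glb r) = m16 lub m11 = m16.
Equal: no.

m13; m16; no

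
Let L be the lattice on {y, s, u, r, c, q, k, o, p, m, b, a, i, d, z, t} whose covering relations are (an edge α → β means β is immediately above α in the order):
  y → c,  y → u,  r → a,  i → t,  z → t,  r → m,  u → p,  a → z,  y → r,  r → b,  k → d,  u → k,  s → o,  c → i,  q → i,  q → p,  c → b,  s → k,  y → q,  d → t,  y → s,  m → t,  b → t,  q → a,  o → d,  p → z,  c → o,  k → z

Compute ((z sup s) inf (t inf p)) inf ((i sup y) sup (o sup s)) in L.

p

z ∨ s = z
t ∧ p = p
z ∧ p = p
i ∨ y = i
o ∨ s = o
i ∨ o = t
p ∧ t = p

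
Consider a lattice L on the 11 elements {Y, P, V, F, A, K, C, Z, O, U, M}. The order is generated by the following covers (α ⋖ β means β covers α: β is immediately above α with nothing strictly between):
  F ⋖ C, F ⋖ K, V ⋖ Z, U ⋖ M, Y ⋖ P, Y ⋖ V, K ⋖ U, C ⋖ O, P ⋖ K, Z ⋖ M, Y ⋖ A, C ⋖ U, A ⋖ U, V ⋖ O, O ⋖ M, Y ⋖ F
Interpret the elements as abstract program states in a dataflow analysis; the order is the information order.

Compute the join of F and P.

Common upper bounds of {F, P}: K, M, U.
The least among these is K.

K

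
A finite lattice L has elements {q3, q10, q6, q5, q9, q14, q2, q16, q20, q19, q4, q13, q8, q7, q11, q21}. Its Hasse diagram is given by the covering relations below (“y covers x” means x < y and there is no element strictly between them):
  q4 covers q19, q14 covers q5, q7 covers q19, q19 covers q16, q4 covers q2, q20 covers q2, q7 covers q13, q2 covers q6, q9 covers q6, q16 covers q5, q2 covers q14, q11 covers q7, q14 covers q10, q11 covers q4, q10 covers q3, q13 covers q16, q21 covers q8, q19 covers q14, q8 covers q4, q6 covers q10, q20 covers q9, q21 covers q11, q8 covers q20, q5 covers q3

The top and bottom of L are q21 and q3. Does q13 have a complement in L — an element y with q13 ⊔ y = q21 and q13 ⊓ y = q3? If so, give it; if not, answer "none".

q9

Need y with q13 ∨ y = q21 and q13 ∧ y = q3.
Checking each element gives: q9.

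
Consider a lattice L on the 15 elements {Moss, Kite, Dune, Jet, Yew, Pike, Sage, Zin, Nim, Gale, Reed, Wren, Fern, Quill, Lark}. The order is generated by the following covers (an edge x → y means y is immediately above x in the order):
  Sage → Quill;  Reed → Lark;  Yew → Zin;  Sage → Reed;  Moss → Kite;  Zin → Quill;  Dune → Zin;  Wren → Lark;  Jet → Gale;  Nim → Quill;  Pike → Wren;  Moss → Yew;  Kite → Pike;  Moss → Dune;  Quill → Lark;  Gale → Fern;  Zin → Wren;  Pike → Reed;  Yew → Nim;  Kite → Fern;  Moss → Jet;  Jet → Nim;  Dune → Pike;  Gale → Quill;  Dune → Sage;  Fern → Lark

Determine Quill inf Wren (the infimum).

Zin

Common lower bounds of {Quill, Wren}: Dune, Moss, Yew, Zin.
The greatest among these is Zin.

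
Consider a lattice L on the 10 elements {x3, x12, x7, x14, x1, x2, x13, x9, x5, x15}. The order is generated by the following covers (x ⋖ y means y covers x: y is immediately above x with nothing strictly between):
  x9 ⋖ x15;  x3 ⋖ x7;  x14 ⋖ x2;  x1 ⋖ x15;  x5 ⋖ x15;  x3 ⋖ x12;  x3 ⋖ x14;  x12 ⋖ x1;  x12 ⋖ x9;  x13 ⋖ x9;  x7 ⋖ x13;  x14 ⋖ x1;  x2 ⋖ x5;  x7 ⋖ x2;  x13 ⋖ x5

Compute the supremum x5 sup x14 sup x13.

Common upper bounds of {x5, x14, x13}: x15, x5.
The least among these is x5.

x5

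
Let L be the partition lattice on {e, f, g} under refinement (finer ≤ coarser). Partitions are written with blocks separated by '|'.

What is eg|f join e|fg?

efg

The join of eg|f and e|fg merges any blocks that overlap across the partitions, giving efg.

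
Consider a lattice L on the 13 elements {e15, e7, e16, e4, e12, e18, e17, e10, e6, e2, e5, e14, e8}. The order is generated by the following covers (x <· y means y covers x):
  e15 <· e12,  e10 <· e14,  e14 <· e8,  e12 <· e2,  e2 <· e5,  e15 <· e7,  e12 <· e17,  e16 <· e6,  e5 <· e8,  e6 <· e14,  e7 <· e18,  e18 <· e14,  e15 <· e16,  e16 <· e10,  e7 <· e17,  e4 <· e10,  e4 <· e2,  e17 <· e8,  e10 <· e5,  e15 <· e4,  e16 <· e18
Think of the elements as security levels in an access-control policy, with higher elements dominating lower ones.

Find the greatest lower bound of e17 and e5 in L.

e12

Common lower bounds of {e17, e5}: e12, e15.
The greatest among these is e12.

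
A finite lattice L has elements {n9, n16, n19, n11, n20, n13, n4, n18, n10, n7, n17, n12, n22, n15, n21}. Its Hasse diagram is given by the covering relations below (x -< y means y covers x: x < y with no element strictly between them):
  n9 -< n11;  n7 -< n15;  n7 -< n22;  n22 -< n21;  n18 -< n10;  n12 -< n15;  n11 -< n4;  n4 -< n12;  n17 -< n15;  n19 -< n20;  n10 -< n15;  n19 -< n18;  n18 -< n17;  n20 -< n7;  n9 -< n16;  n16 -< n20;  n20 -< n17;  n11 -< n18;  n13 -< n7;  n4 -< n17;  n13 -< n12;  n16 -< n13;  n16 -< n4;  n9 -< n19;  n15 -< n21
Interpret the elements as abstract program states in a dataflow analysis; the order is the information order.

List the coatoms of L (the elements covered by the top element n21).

The coatoms are exactly the elements covered by n21: n15, n22.

n15, n22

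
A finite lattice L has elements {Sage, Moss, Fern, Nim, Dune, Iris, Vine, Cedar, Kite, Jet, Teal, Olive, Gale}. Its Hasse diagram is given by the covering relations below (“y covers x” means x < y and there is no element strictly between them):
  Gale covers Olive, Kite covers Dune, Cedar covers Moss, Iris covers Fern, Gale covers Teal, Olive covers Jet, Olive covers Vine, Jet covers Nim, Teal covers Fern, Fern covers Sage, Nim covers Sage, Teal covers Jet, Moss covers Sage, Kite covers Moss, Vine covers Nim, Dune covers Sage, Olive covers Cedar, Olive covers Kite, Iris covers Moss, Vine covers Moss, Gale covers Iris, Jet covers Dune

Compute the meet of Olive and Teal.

Common lower bounds of {Olive, Teal}: Dune, Jet, Nim, Sage.
The greatest among these is Jet.

Jet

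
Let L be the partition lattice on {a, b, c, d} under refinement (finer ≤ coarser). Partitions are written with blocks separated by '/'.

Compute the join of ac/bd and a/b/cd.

The join of ac/bd and a/b/cd merges any blocks that overlap across the partitions, giving abcd.

abcd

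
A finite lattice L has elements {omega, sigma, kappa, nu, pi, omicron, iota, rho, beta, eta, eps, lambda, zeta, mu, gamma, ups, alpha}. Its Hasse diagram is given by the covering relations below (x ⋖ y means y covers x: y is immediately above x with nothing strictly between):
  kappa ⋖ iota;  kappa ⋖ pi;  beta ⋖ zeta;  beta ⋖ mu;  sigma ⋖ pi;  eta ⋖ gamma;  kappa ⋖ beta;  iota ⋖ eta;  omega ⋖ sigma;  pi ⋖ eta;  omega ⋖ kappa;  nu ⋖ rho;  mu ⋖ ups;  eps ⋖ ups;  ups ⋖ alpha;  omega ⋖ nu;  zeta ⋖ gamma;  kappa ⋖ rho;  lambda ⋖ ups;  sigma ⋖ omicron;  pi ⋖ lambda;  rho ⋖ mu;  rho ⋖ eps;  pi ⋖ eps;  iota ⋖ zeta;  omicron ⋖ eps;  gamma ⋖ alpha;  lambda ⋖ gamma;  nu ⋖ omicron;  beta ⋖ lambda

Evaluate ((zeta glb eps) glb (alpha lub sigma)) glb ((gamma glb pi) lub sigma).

kappa

zeta ∧ eps = kappa
alpha ∨ sigma = alpha
kappa ∧ alpha = kappa
gamma ∧ pi = pi
pi ∨ sigma = pi
kappa ∧ pi = kappa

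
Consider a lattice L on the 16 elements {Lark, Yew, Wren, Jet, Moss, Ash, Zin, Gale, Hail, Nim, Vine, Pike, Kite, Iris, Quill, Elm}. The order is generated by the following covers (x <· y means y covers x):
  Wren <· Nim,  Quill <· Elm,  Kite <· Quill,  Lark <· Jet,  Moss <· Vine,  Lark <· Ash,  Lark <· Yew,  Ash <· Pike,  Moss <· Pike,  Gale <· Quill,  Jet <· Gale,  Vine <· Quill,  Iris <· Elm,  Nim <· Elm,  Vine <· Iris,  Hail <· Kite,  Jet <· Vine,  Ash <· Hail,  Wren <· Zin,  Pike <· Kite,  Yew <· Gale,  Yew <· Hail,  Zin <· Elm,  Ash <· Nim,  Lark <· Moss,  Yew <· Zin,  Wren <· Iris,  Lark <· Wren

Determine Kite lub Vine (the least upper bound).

Quill

Common upper bounds of {Kite, Vine}: Elm, Quill.
The least among these is Quill.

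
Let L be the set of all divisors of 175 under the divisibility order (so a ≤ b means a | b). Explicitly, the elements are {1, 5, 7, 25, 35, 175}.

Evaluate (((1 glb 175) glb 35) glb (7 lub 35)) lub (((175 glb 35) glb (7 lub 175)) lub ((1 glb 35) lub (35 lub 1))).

1 ∧ 175 = 1
1 ∧ 35 = 1
7 ∨ 35 = 35
1 ∧ 35 = 1
175 ∧ 35 = 35
7 ∨ 175 = 175
35 ∧ 175 = 35
1 ∧ 35 = 1
35 ∨ 1 = 35
1 ∨ 35 = 35
35 ∨ 35 = 35
1 ∨ 35 = 35

35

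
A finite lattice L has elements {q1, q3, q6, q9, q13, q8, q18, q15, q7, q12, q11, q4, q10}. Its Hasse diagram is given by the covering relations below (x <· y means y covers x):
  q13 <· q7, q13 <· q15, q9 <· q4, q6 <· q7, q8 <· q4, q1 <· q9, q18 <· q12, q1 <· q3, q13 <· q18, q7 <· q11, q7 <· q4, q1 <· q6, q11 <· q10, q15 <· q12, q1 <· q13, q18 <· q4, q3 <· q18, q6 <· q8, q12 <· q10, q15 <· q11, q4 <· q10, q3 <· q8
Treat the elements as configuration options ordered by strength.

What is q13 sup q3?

q18

Common upper bounds of {q13, q3}: q10, q12, q18, q4.
The least among these is q18.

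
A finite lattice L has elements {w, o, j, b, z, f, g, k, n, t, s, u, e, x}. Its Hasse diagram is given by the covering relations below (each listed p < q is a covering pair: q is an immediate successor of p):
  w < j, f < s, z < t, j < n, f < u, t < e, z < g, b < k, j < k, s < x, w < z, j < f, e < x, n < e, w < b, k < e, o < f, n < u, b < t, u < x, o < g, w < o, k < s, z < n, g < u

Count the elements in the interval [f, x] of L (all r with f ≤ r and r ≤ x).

The interval [f, x] = {f, s, u, x}, which has 4 elements.

4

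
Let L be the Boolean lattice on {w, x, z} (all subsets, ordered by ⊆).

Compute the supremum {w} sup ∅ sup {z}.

Common upper bounds of {{w}, ∅, {z}}: {w,x,z}, {w,z}.
The least among these is {w,z}.

{w,z}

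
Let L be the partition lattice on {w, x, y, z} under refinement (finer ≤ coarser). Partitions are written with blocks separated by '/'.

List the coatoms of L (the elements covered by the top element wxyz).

w/xyz, wx/yz, wxy/z, wxz/y, wy/xz, wyz/x, wz/xy

The coatoms are exactly the elements covered by wxyz: w/xyz, wx/yz, wxy/z, wxz/y, wy/xz, wyz/x, wz/xy.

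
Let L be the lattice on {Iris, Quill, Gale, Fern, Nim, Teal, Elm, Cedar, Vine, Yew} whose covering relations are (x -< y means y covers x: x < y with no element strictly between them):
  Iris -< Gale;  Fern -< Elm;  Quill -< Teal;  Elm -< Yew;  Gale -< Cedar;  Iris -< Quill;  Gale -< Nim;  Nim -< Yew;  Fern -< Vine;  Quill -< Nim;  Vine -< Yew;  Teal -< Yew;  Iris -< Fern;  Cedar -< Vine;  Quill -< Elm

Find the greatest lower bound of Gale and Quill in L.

Common lower bounds of {Gale, Quill}: Iris.
The greatest among these is Iris.

Iris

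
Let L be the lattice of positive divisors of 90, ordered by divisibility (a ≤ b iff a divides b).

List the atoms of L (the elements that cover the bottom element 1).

2, 3, 5

The atoms are exactly the elements that cover 1: 2, 3, 5.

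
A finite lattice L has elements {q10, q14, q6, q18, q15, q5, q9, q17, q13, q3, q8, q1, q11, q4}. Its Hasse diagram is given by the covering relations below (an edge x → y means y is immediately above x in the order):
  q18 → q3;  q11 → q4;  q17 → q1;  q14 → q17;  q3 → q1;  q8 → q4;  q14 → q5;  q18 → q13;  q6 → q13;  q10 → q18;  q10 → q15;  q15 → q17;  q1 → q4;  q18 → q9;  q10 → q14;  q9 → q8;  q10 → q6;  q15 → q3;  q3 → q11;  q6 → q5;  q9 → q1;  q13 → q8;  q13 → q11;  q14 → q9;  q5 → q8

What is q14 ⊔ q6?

Common upper bounds of {q14, q6}: q4, q5, q8.
The least among these is q5.

q5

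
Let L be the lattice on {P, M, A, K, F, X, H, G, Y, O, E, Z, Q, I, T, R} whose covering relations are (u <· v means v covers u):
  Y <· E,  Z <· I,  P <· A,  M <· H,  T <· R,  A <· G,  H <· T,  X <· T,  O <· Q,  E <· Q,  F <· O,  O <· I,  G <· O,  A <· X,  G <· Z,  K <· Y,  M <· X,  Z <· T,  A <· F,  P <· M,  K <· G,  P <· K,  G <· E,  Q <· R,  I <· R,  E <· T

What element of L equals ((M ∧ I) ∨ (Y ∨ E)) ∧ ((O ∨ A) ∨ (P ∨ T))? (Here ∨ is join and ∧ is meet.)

E

M ∧ I = P
Y ∨ E = E
P ∨ E = E
O ∨ A = O
P ∨ T = T
O ∨ T = R
E ∧ R = E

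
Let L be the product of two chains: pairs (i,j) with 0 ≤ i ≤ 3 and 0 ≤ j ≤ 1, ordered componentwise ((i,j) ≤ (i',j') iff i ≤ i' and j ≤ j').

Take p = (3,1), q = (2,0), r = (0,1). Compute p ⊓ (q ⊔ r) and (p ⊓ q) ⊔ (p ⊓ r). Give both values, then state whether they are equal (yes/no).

(2,1); (2,1); yes

q ⊔ r = (2,1), so p ⊓ (q ⊔ r) = (3,1) ⊓ (2,1) = (2,1).
p ⊓ q = (2,0) and p ⊓ r = (0,1), so (p ⊓ q) ⊔ (p ⊓ r) = (2,0) ⊔ (0,1) = (2,1).
Equal: yes.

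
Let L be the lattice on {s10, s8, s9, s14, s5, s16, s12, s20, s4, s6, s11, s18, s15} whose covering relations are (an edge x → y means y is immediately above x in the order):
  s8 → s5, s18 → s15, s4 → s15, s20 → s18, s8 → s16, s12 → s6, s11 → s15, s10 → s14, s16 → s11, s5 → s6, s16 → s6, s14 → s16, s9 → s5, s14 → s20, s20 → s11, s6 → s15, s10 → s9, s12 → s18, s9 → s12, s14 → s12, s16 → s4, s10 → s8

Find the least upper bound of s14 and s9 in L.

s12

Common upper bounds of {s14, s9}: s12, s15, s18, s6.
The least among these is s12.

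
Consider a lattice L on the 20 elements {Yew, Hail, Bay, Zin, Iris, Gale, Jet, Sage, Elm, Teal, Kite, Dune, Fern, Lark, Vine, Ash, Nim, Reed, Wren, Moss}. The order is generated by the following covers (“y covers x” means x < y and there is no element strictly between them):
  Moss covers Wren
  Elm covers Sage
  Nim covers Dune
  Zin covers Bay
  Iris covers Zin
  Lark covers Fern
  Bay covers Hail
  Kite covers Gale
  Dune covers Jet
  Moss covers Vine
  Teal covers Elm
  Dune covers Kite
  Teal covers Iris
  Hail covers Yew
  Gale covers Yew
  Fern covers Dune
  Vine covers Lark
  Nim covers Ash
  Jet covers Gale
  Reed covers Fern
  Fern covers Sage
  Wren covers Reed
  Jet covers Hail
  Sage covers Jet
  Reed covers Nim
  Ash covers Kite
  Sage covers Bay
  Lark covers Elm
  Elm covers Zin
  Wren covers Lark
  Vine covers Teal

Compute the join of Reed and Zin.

Wren

Common upper bounds of {Reed, Zin}: Moss, Wren.
The least among these is Wren.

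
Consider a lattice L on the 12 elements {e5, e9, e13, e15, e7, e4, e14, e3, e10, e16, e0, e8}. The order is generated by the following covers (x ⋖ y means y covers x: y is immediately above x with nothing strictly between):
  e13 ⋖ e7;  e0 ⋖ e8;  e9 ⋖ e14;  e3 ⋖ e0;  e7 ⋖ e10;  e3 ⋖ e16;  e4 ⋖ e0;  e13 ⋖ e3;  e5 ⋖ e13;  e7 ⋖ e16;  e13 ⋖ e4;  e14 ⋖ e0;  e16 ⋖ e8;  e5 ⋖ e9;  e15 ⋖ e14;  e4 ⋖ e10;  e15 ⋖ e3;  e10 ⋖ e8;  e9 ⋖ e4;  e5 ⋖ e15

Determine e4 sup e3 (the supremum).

Common upper bounds of {e4, e3}: e0, e8.
The least among these is e0.

e0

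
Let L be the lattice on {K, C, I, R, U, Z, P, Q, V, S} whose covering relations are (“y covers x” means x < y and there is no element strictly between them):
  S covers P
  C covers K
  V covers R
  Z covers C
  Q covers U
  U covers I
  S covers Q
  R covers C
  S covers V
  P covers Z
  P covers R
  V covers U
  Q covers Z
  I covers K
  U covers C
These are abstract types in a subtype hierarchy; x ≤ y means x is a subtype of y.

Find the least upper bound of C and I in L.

U

Common upper bounds of {C, I}: Q, S, U, V.
The least among these is U.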